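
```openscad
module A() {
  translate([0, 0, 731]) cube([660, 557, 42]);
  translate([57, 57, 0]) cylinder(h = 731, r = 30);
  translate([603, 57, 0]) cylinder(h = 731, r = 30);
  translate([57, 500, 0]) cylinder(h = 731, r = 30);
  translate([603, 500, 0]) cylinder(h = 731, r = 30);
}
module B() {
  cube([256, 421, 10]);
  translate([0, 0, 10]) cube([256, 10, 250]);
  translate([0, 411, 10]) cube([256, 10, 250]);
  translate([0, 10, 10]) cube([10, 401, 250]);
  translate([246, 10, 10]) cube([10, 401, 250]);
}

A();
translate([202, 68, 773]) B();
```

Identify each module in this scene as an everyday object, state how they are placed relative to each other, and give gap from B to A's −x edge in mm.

A is a table. B is an open box. The open box is on top of the table, centred. The gap from the open box to the table's −x edge is 202 mm.

The open box's min-x is at 202; the table's min-x is 0; gap = 202 mm.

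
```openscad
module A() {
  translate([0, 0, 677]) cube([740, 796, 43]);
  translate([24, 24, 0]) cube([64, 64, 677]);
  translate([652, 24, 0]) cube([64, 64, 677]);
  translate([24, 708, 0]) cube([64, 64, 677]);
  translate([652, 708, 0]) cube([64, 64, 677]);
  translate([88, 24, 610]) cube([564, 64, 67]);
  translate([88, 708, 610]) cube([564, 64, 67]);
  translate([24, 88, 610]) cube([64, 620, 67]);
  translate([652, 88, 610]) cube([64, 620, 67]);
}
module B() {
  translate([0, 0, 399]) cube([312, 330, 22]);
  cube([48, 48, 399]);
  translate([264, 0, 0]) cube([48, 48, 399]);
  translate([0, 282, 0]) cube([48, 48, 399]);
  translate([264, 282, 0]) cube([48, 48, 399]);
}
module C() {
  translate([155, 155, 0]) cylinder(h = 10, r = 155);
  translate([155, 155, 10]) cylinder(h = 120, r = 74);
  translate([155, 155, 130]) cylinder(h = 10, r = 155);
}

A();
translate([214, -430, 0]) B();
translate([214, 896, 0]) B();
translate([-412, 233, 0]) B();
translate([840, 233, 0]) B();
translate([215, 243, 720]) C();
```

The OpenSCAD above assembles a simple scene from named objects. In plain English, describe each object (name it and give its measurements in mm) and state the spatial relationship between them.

A is a table: top 740 mm (x) × 796 mm (y), 43 mm thick, upper face at z = 720 mm, on four 64×64 mm square legs, each inset 24 mm from the nearest pair of top edges, running from z = 0 to the bottom of the top. Four apron rails, 64 mm thick and 67 mm tall, run between adjacent legs with their top edges flush with the underside of the top and their outer faces flush with the legs' outer faces.

B is a four-legged stool. The seat is 312×330 mm, 22 mm thick, top at z = 421 mm. It stands on four square legs, each 48×48 mm in cross-section, from z = 0 to the seat underside, each flush with a corner of the seat.

C is a spool: two coaxial disc flanges of radius 155 mm and thickness 10 mm, joined by a core cylinder of radius 74 mm and height 120 mm. The lower flange rests on z = 0 and the three cylinders share a vertical axis.

Four stools sit around the table at the −y, +y, −x, +x sides. The spool is on top of the table, centred.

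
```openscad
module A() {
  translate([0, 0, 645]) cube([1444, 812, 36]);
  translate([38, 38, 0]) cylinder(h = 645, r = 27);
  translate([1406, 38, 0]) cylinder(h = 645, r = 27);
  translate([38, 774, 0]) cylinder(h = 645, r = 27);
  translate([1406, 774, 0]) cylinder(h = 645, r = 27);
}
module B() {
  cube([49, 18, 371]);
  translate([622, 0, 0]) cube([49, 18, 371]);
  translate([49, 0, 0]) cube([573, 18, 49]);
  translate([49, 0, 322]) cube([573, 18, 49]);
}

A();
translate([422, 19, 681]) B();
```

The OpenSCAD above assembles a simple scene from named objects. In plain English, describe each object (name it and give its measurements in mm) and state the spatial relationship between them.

A is a table with a 1444×812 mm rectangular top, 36 mm thick, top surface at z = 681 mm, supported by four round legs of 54 mm diameter, each leg's bounding box inset 11 mm from the nearest pair of top edges, running from the floor.

B is a picture frame with a 573×273 mm rectangular opening (x by z) and a uniform 49 mm border on every side. Frame depth is 18 mm along y. It is built from two vertical stiles running the full outside height and two horizontal rails spanning the gap between the stiles.

The picture frame is on top of the table.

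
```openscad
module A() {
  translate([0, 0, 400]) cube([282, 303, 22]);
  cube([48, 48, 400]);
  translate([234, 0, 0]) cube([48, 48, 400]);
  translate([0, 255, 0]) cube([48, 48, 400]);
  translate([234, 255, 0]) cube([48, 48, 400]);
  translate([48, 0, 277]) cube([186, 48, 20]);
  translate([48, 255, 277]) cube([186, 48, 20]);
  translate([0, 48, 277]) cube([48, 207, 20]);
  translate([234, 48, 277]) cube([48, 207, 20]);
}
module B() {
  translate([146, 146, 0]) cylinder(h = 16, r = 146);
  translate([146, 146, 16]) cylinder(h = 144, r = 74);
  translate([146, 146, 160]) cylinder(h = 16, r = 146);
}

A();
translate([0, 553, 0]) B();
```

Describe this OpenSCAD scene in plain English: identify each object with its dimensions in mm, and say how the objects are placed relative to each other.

A is a four-legged stool. The seat is 282×303 mm, 22 mm thick, top at z = 422 mm. It stands on four square legs, each 48×48 mm in cross-section, from z = 0 to the seat underside, each flush with a corner of the seat. Four stretchers, 48 mm wide and 20 mm tall, connect adjacent legs with their undersides at z = 277 mm, each running between the inner faces of the legs it joins and aligned with the legs' outer faces on the other axis.

B is a spool: two coaxial disc flanges of radius 146 mm and thickness 16 mm, joined by a core cylinder of radius 74 mm and height 144 mm. The lower flange rests on z = 0 and the three cylinders share a vertical axis.

The spool is on the floor beside the stool on its +y side.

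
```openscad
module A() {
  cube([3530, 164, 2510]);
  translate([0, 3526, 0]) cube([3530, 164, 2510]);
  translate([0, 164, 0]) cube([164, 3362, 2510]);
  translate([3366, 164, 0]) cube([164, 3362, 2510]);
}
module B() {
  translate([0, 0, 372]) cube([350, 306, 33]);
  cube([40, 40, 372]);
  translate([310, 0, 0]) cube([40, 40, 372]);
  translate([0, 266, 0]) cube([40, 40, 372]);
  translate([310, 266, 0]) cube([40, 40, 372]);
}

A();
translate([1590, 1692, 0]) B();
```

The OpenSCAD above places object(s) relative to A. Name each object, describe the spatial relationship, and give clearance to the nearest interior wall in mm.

Clearances: x = 1426, y = 1528; minimum 1426 mm.

A is a house frame. B is a stool. The stool sits inside the house frame, centred. The clearance to the nearest interior wall is 1426 mm.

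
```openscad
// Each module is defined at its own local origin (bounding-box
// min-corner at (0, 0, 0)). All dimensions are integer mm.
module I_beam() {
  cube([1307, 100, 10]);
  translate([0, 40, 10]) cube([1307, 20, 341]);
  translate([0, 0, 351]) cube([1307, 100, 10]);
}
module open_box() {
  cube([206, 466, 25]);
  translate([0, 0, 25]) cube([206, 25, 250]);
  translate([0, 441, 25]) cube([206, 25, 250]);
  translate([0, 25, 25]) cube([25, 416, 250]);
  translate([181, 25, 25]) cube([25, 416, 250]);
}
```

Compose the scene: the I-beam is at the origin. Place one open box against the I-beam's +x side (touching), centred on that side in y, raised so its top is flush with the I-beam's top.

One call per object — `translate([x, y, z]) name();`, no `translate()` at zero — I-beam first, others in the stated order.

I_beam();
translate([1307, -183, 86]) open_box();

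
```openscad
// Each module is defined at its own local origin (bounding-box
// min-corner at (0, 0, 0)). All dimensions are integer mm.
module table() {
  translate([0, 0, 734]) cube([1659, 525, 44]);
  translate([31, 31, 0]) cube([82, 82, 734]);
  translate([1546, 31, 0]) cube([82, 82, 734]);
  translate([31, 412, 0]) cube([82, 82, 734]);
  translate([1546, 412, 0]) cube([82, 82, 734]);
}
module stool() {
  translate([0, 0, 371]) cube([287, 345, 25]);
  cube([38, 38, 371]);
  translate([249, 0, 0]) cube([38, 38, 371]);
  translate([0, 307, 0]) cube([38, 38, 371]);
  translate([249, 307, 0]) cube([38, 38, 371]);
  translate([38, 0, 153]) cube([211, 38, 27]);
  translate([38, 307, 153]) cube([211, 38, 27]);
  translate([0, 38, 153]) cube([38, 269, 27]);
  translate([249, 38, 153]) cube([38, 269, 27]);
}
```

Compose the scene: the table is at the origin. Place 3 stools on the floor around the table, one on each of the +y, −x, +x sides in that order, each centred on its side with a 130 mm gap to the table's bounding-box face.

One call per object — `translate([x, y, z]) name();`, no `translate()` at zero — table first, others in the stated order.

table();
translate([686, 655, 0]) stool();
translate([-417, 90, 0]) stool();
translate([1789, 90, 0]) stool();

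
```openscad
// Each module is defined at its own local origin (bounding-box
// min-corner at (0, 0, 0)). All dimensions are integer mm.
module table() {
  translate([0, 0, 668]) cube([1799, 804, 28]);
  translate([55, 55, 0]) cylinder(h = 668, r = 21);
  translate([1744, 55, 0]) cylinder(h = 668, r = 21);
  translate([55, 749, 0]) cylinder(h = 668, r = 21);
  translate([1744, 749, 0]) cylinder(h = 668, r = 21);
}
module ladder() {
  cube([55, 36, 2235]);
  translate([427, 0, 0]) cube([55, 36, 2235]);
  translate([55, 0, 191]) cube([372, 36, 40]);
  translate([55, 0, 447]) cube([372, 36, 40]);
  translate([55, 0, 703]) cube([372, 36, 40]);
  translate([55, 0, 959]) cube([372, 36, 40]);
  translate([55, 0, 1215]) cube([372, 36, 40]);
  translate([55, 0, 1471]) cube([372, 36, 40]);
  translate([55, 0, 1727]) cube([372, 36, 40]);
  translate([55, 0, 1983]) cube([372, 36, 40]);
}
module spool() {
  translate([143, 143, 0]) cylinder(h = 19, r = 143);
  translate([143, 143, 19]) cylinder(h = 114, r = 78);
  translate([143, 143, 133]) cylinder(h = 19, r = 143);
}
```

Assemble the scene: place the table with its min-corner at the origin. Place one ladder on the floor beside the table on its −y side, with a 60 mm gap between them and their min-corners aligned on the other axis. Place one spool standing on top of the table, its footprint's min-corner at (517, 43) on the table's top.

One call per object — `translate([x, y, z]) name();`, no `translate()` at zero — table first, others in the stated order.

table();
translate([0, -96, 0]) ladder();
translate([517, 43, 696]) spool();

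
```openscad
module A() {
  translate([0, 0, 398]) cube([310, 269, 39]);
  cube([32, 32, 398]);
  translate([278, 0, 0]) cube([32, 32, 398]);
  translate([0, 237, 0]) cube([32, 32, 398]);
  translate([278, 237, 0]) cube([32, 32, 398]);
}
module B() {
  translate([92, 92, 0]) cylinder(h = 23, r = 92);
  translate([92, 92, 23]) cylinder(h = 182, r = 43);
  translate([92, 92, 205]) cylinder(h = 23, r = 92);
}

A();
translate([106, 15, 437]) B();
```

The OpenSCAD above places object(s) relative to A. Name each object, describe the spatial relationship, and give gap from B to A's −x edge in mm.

The spool's min-x is at 106; the stool's min-x is 0; gap = 106 mm.

A is a stool. B is a spool. The spool is on top of the stool. The gap from the spool to the stool's −x edge is 106 mm.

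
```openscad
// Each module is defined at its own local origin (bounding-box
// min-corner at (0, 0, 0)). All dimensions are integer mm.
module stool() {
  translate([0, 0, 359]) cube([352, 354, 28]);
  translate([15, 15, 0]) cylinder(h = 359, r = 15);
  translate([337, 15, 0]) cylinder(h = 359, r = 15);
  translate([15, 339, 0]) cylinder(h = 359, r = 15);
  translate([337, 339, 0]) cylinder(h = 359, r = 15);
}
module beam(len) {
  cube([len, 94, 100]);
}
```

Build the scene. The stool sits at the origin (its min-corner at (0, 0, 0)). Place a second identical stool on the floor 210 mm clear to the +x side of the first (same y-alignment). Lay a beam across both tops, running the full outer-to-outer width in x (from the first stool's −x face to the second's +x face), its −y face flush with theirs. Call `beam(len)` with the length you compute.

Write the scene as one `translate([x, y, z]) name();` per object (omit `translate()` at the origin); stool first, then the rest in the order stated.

stool();
translate([562, 0, 0]) stool();
translate([0, 0, 387]) beam(914);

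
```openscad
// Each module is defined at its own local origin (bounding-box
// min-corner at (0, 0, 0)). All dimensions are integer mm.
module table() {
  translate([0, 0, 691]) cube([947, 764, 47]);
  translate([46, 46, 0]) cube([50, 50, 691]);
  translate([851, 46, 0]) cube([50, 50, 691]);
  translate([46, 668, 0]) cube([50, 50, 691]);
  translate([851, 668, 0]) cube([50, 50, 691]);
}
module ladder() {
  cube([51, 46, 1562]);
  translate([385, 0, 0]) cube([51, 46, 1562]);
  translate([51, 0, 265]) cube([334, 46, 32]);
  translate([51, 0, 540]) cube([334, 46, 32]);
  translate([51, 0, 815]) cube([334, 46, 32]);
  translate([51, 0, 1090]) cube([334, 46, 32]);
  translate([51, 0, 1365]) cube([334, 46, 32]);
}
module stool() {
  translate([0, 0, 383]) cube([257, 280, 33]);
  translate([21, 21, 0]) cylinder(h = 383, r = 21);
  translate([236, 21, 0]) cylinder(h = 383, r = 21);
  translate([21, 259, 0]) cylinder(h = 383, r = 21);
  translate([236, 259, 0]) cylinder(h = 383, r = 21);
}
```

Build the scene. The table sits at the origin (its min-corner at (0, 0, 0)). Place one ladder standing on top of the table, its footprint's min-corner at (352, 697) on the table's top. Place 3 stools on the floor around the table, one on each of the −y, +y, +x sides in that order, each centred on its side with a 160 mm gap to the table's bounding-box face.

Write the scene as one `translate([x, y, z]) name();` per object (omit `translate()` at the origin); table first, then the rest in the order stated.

table();
translate([352, 697, 738]) ladder();
translate([345, -440, 0]) stool();
translate([345, 924, 0]) stool();
translate([1107, 242, 0]) stool();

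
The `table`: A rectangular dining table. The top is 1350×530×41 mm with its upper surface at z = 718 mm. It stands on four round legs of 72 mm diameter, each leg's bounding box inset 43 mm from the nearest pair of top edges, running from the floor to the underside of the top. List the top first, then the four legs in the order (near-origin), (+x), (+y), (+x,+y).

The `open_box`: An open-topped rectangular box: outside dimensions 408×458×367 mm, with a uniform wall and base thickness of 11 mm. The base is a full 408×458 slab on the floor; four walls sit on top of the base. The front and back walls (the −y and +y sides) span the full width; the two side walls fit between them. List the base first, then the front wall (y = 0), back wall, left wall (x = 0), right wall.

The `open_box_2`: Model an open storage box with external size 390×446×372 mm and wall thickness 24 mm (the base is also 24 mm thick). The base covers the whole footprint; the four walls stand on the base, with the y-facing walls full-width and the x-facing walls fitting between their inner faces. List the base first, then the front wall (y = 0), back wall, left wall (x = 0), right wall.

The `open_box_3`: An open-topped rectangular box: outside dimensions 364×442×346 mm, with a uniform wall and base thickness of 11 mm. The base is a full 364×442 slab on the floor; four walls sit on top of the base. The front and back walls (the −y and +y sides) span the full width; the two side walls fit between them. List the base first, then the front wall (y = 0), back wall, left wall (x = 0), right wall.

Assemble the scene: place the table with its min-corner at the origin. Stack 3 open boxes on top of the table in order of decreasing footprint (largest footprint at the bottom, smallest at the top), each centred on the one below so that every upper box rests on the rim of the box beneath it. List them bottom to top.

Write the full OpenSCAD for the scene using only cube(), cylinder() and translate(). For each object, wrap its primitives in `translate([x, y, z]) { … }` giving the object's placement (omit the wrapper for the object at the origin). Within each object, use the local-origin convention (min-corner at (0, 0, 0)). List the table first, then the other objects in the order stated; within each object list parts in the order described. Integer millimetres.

translate([0, 0, 677]) cube([1350, 530, 41]);
translate([79, 79, 0]) cylinder(h = 677, r = 36);
translate([1271, 79, 0]) cylinder(h = 677, r = 36);
translate([79, 451, 0]) cylinder(h = 677, r = 36);
translate([1271, 451, 0]) cylinder(h = 677, r = 36);
translate([471, 36, 718]) {
  cube([408, 458, 11]);
  translate([0, 0, 11]) cube([408, 11, 356]);
  translate([0, 447, 11]) cube([408, 11, 356]);
  translate([0, 11, 11]) cube([11, 436, 356]);
  translate([397, 11, 11]) cube([11, 436, 356]);
}
translate([480, 42, 1085]) {
  cube([390, 446, 24]);
  translate([0, 0, 24]) cube([390, 24, 348]);
  translate([0, 422, 24]) cube([390, 24, 348]);
  translate([0, 24, 24]) cube([24, 398, 348]);
  translate([366, 24, 24]) cube([24, 398, 348]);
}
translate([493, 44, 1457]) {
  cube([364, 442, 11]);
  translate([0, 0, 11]) cube([364, 11, 335]);
  translate([0, 431, 11]) cube([364, 11, 335]);
  translate([0, 11, 11]) cube([11, 420, 335]);
  translate([353, 11, 11]) cube([11, 420, 335]);
}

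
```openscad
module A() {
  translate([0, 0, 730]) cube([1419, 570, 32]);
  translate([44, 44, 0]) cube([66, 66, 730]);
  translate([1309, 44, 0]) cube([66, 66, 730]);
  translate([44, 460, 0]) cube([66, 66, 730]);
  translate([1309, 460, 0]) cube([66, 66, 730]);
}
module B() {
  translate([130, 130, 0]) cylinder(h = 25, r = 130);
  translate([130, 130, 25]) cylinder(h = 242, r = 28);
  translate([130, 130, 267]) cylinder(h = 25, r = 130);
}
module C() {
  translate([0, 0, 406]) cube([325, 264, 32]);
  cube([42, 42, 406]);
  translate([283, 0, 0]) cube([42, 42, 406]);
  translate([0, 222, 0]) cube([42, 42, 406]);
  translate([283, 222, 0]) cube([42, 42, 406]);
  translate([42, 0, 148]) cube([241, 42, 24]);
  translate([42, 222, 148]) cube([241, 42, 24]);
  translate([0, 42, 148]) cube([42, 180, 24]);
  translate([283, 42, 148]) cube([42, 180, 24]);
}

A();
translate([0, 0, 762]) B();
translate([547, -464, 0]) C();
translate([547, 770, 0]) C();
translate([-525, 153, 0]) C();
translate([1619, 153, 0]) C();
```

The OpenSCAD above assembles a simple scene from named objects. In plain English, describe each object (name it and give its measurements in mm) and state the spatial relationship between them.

A is a table with a 1419×570 mm rectangular top, 32 mm thick, top surface at z = 762 mm, supported by four 66×66 mm square legs, each inset 44 mm from the nearest pair of top edges, running from the floor.

B is a spool: two coaxial disc flanges of radius 130 mm and thickness 25 mm, joined by a core cylinder of radius 28 mm and height 242 mm. The lower flange rests on z = 0 and the three cylinders share a vertical axis.

C is a simple wooden stool: a rectangular seat 325 mm (x) by 264 mm (y), 32 mm thick, top face at z = 438 mm, on four square legs, each 42×42 mm in cross-section. The legs rest on z = 0, each flush with a corner of the seat. Four stretchers, 42 mm wide and 24 mm tall, connect adjacent legs with their undersides at z = 148 mm, each running between the inner faces of the legs it joins and aligned with the legs' outer faces on the other axis.

The spool is on top of the table. Four stools sit around the table at the −y, +y, −x, +x sides.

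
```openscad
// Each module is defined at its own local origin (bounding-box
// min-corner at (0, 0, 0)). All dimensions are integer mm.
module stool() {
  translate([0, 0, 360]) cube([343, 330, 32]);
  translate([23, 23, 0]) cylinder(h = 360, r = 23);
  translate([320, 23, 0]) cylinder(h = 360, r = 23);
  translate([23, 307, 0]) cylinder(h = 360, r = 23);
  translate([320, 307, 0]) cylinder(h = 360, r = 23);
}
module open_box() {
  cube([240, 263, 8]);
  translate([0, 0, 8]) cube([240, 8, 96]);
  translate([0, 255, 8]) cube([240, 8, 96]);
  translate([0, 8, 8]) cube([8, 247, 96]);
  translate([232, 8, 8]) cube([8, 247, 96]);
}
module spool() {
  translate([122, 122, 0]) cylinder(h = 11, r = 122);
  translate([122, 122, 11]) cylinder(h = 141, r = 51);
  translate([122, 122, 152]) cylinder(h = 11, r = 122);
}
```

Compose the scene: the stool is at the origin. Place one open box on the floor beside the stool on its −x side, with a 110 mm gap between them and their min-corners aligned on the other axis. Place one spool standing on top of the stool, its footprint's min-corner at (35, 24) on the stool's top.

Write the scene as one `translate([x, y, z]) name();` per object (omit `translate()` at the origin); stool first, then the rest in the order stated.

stool();
translate([-350, 0, 0]) open_box();
translate([35, 24, 392]) spool();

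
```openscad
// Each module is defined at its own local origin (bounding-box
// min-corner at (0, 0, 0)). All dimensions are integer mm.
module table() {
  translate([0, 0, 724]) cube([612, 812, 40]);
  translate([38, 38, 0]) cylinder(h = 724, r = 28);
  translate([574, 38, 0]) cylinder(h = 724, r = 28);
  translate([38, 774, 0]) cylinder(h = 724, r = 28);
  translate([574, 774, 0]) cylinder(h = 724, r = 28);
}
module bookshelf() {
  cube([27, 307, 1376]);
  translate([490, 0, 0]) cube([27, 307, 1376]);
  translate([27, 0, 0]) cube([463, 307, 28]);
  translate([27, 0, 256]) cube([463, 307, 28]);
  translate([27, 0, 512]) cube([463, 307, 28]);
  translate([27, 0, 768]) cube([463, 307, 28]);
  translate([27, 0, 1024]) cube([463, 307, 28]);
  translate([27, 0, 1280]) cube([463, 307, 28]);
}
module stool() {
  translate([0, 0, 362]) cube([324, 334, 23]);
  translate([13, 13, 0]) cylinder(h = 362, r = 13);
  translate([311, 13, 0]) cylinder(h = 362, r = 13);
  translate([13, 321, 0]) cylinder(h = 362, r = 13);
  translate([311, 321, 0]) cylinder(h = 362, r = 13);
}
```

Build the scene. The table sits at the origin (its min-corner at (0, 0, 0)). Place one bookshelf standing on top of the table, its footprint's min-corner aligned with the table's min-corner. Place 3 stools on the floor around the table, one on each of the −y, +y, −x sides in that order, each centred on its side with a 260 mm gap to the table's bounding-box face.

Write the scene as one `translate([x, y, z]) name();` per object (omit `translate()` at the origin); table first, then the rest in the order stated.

table();
translate([0, 0, 764]) bookshelf();
translate([144, -594, 0]) stool();
translate([144, 1072, 0]) stool();
translate([-584, 239, 0]) stool();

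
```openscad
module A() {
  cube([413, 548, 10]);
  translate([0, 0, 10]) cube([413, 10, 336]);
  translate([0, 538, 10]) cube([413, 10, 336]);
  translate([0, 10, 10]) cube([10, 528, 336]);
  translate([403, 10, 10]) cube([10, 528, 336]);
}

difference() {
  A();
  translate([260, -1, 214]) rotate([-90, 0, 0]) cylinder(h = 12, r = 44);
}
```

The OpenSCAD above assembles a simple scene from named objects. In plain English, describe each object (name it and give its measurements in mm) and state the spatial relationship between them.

A is an open-topped rectangular box: outside dimensions 413×548×346 mm, with a uniform wall and base thickness of 10 mm. The base is a full 413×548 slab on the floor; four walls sit on top of the base. The front and back walls (the −y and +y sides) span the full width; the two side walls fit between them.

The open box has a circular hole of radius 44 mm through its front wall, centred at (x = 260, z = 214).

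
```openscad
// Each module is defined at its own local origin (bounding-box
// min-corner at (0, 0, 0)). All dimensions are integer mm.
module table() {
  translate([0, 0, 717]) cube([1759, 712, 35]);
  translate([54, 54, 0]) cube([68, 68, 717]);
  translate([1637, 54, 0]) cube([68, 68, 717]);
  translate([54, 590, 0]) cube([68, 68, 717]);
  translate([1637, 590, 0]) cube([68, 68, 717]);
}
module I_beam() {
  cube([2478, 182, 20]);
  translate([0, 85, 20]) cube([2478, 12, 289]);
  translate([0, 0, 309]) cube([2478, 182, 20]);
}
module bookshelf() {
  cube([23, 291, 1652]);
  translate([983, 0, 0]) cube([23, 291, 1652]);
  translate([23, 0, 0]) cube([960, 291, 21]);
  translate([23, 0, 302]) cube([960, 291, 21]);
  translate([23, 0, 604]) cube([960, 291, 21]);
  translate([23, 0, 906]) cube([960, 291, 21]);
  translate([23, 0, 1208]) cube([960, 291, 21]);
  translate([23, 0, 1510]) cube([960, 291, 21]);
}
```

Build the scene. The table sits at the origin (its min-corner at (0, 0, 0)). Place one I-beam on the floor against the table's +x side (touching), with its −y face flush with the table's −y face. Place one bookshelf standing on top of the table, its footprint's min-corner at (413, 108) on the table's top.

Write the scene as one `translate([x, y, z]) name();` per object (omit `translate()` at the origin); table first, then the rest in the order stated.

table();
translate([1759, 0, 0]) I_beam();
translate([413, 108, 752]) bookshelf();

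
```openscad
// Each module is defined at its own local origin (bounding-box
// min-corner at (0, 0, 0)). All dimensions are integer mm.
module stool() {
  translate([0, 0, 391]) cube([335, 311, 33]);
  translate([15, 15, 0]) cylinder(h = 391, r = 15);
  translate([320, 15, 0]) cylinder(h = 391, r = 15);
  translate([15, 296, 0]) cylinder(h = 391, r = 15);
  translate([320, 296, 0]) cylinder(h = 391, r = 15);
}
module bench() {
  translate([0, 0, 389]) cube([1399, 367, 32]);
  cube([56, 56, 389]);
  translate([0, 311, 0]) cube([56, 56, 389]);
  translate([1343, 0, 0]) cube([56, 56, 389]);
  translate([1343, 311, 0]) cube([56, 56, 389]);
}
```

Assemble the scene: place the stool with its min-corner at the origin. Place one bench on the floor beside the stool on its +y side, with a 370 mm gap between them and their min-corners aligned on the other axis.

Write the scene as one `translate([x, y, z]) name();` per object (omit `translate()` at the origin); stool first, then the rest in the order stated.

stool();
translate([0, 681, 0]) bench();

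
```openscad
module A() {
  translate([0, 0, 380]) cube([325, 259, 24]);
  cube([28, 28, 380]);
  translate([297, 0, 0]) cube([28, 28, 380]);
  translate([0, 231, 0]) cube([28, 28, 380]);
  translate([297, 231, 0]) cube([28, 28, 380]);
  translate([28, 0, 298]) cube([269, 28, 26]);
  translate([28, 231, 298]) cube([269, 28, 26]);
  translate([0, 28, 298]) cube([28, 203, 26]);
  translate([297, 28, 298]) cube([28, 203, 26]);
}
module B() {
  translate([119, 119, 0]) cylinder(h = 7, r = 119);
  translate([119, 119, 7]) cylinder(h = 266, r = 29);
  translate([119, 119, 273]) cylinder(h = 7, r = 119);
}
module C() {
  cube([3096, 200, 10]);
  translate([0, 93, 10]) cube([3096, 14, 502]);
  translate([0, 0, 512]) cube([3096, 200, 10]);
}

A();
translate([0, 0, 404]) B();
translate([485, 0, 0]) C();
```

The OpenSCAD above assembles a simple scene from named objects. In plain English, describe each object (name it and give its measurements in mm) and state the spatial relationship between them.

A is a simple wooden stool: a rectangular seat 325 mm (x) by 259 mm (y), 24 mm thick, top face at z = 404 mm, on four square legs, each 28×28 mm in cross-section. The legs rest on z = 0, each flush with a corner of the seat. Four stretchers, 28 mm wide and 26 mm tall, connect adjacent legs with their undersides at z = 298 mm, each running between the inner faces of the legs it joins and aligned with the legs' outer faces on the other axis.

B is a spool: two coaxial disc flanges of radius 119 mm and thickness 7 mm, joined by a core cylinder of radius 29 mm and height 266 mm. The lower flange rests on z = 0 and the three cylinders share a vertical axis.

C is an I-beam lying along x, 3096 mm long. Overall section height 522 mm. Two flanges 200 mm wide (y) and 10 mm thick, one on the floor and one at the top; a web 14 mm thick runs between them, centred on the flange width.

The spool is on top of the stool. The I-beam is on the floor beside the stool on its +x side.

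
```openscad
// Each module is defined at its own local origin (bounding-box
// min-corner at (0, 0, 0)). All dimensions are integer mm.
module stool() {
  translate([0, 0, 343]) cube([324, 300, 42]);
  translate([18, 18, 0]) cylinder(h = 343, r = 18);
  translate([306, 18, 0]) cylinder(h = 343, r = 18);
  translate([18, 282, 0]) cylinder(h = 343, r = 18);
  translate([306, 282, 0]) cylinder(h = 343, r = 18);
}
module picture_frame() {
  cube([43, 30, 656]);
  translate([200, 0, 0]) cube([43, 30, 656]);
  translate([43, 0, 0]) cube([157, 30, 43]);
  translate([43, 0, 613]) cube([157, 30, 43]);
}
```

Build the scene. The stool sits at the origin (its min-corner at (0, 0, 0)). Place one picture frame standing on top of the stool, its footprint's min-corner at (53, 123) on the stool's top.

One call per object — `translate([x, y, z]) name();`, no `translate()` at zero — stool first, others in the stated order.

stool();
translate([53, 123, 385]) picture_frame();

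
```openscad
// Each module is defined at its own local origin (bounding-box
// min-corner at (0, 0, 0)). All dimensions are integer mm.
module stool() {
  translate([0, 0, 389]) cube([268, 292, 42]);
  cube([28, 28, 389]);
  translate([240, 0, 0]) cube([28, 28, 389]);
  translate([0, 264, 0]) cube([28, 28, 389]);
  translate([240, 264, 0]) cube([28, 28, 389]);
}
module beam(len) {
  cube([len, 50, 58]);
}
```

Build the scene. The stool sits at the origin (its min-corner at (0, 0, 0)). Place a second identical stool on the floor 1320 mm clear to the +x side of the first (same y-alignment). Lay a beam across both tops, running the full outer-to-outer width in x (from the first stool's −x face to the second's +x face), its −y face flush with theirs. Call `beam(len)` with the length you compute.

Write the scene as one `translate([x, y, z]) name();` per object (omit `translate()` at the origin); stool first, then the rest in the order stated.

stool();
translate([1588, 0, 0]) stool();
translate([0, 0, 431]) beam(1856);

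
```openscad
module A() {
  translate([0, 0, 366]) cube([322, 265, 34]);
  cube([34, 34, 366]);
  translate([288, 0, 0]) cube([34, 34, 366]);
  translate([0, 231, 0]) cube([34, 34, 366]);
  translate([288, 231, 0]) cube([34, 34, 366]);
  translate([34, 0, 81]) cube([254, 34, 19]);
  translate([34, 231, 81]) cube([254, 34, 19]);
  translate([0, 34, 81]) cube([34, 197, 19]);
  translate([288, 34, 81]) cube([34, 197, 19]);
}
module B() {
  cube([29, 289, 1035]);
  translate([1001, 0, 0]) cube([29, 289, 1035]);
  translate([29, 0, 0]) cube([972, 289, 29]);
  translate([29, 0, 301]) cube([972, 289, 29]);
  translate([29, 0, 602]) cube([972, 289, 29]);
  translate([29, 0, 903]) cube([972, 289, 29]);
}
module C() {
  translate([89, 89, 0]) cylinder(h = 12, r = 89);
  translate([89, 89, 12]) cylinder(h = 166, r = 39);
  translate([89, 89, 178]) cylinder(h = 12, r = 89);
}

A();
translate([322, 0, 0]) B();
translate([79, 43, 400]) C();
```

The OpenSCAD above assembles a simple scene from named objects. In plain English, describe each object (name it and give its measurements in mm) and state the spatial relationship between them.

A is a simple wooden stool: a rectangular seat 322 mm (x) by 265 mm (y), 34 mm thick, top face at z = 400 mm, on four square legs, each 34×34 mm in cross-section. The legs rest on z = 0, each flush with a corner of the seat. Four stretchers, 34 mm wide and 19 mm tall, connect adjacent legs with their undersides at z = 81 mm, each running between the inner faces of the legs it joins and aligned with the legs' outer faces on the other axis.

B is a bookshelf 1030 mm wide overall, 289 mm deep and 1035 mm tall. The two sides are 29 mm thick vertical panels. 4 horizontal shelves of 29 mm thickness span between the inner faces of the sides; the lowest shelf sits on the floor and shelves are stacked with a clear vertical gap of 272 mm between each pair.

C is a spool: two coaxial disc flanges of radius 89 mm and thickness 12 mm, joined by a core cylinder of radius 39 mm and height 166 mm. The lower flange rests on z = 0 and the three cylinders share a vertical axis.

The bookshelf is against the stool's +x side, with their −y faces flush. The spool is on top of the stool.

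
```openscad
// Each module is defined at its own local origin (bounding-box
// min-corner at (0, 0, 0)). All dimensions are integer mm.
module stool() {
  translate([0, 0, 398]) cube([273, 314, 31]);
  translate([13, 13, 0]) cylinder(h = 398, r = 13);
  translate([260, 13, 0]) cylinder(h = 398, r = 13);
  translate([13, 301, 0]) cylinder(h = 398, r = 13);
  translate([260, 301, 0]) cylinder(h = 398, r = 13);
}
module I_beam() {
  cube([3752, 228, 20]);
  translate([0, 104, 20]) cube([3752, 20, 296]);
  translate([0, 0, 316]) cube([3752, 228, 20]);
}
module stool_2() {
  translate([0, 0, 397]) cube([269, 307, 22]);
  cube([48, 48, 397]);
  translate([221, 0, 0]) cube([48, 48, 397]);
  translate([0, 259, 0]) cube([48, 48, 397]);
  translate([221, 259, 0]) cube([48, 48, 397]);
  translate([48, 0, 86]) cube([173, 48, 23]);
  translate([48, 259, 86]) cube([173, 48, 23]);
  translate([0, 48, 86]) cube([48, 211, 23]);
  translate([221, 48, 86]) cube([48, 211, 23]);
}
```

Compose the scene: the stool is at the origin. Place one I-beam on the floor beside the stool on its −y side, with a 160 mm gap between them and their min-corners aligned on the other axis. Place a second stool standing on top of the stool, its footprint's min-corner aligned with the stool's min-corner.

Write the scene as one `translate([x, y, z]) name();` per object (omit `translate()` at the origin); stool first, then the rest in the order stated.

stool();
translate([0, -388, 0]) I_beam();
translate([0, 0, 429]) stool_2();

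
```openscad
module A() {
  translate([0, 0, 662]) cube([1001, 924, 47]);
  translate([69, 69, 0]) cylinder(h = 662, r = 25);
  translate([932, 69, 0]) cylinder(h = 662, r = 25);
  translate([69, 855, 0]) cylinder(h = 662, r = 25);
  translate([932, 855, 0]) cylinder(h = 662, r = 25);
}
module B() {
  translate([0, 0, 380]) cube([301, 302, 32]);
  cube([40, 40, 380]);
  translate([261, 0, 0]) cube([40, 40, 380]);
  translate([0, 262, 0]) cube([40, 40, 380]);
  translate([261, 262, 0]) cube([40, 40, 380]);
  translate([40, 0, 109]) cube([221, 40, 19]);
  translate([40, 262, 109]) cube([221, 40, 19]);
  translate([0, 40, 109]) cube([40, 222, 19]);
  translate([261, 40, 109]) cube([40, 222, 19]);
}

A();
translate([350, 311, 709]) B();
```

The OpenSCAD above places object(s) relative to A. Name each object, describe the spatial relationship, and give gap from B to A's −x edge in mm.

The stool's min-x is at 350; the table's min-x is 0; gap = 350 mm.

A is a table. B is a stool. The stool is on top of the table, centred. The gap from the stool to the table's −x edge is 350 mm.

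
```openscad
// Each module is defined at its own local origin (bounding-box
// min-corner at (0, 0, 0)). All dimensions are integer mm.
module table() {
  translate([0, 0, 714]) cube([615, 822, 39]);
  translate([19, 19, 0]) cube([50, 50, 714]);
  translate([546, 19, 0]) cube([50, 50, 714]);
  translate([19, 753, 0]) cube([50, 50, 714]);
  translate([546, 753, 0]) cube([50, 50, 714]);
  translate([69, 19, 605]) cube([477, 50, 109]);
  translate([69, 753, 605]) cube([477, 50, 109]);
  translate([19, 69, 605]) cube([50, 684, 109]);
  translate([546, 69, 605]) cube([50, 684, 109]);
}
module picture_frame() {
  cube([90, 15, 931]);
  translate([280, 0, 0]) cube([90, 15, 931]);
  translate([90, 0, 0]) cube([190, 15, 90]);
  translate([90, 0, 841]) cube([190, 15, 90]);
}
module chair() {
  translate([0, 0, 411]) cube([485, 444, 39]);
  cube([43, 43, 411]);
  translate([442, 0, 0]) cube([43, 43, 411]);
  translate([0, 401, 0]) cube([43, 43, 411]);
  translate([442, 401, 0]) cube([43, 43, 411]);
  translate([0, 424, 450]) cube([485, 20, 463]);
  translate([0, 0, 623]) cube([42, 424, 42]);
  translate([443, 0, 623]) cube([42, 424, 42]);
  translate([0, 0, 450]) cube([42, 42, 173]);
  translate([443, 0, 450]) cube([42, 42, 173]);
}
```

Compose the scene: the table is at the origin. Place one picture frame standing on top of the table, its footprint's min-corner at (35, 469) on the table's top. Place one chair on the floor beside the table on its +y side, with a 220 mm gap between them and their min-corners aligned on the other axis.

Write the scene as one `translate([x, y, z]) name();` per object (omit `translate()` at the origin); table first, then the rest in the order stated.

table();
translate([35, 469, 753]) picture_frame();
translate([0, 1042, 0]) chair();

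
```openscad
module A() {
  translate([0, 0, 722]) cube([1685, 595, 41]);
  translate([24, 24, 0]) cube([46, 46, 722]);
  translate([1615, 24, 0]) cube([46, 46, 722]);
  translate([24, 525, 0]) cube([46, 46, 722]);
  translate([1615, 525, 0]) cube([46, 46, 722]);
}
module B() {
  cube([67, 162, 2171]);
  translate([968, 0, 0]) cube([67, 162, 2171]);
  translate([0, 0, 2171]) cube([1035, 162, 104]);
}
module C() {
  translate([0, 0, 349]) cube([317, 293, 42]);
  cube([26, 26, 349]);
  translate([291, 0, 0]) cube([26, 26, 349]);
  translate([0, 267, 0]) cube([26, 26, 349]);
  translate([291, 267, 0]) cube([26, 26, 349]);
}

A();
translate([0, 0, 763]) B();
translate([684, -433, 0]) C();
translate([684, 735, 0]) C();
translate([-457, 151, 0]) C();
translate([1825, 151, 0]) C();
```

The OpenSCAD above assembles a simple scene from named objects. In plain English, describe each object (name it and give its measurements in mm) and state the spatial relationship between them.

A is a table with a 1685×595 mm rectangular top, 41 mm thick, top surface at z = 763 mm, supported by four 46×46 mm square legs, each inset 24 mm from the nearest pair of top edges, running from the floor.

B is a rectangular door frame: two vertical jambs of 67×162 mm section, 2171 mm tall, with a clear opening 901 mm wide between their inner faces. A header 104 mm tall and 162 mm deep lies on top of the jambs and spans the full outside width.

C is a simple wooden stool: a rectangular seat 317 mm (x) by 293 mm (y), 42 mm thick, top face at z = 391 mm, on four square legs, each 26×26 mm in cross-section. The legs rest on z = 0, each flush with a corner of the seat.

The door frame is on top of the table. Four stools sit around the table at the −y, +y, −x, +x sides.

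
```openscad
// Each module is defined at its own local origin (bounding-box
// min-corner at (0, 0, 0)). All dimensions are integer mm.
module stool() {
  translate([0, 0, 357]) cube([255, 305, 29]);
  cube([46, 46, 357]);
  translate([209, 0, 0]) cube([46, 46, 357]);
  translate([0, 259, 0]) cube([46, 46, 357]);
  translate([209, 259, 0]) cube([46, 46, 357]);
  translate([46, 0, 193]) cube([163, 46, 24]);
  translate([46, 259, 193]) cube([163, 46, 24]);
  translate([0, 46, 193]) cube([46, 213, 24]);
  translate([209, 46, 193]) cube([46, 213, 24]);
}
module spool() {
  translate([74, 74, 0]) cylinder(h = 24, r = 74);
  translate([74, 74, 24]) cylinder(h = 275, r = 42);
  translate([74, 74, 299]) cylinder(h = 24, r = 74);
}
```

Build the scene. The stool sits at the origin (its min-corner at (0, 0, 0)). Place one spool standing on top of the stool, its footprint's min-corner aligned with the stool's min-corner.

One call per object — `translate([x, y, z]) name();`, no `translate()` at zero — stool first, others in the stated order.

stool();
translate([0, 0, 386]) spool();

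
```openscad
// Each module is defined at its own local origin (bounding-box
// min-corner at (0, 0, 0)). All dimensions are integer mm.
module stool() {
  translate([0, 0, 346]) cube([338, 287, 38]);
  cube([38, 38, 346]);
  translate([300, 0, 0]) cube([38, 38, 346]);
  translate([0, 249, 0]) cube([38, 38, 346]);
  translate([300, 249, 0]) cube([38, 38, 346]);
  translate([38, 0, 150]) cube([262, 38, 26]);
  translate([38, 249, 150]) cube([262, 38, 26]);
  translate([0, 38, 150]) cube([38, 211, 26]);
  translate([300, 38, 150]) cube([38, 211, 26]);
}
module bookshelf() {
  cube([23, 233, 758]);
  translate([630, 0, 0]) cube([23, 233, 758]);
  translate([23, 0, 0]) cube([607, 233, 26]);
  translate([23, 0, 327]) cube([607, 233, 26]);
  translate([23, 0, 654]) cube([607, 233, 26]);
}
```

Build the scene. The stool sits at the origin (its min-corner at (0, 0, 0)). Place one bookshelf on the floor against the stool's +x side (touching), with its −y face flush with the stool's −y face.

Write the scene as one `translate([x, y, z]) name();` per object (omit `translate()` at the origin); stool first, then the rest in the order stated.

stool();
translate([338, 0, 0]) bookshelf();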